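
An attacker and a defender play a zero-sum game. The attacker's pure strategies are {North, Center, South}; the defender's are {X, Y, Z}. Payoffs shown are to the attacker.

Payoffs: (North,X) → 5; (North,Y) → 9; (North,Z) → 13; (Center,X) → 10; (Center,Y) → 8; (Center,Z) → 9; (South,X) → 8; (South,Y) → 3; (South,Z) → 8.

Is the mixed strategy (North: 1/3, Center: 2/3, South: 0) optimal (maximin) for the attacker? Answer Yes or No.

Against X this mix gives (1/3)·5 + (2/3)·10 = 25/3.
Against Y this mix gives (1/3)·9 + (2/3)·8 = 25/3.
Against Z this mix gives (1/3)·13 + (2/3)·9 = 31/3.
All of the defender's active replies (X, Y) yield 25/3, and no column does worse for the attacker. The mix makes the defender indifferent and guarantees 25/3, so it is optimal.

Yes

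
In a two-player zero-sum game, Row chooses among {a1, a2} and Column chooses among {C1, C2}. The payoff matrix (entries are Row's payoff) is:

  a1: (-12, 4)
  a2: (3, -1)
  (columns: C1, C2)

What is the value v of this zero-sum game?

Row minima: a1 → -12, a2 → -1; maximin = -1.
Column maxima: C1 → 3, C2 → 4; minimax = 3.
-1 ≠ 3, so there is no saddle point; optimal play is mixed.
Let Row play a1 with probability p. Expected payoff against C1: (-12)p + 3(1−p) = −15p + 3; against C2: 4p + (-1)(1−p) = 5p − 1.
Setting these equal: −15p + 3 = 5p − 1 ⇒ −20p = -4 ⇒ p = 1/5, and the value is (-15)·(1/5) + 3 = 0.
For Column: with q = P(C1), equating a1's and a2's payoffs gives −16q + 4 = 4q − 1 ⇒ q = 1/4.

0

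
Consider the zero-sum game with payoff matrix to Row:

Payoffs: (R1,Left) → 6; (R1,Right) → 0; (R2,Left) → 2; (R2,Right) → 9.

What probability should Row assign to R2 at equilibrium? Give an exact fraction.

Row minima: R1 → 0, R2 → 2; maximin = 2.
Column maxima: Left → 6, Right → 9; minimax = 6.
2 ≠ 6, so there is no saddle point; optimal play is mixed.
Let Row play R1 with probability p. Expected payoff against Left: 6p + 2(1−p) = 4p + 2; against Right: 0p + 9(1−p) = −9p + 9.
Setting these equal: 4p + 2 = −9p + 9 ⇒ 13p = 7 ⇒ p = 7/13, and the value is (4)·(7/13) + 2 = 54/13.
For Column: with q = P(Left), equating R1's and R2's payoffs gives 6q = −7q + 9 ⇒ q = 9/13.

6/13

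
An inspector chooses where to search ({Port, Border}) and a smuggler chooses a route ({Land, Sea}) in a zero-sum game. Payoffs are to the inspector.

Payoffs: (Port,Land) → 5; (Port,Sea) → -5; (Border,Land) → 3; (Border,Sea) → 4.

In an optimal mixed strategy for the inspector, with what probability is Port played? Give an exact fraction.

Row minima: Port → -5, Border → 3; maximin = 3.
Column maxima: Land → 5, Sea → 4; minimax = 4.
3 ≠ 4, so there is no saddle point; optimal play is mixed.
Let the inspector play Port with probability p. Expected payoff against Land: 5p + 3(1−p) = 2p + 3; against Sea: (-5)p + 4(1−p) = −9p + 4.
Setting these equal: 2p + 3 = −9p + 4 ⇒ 11p = 1 ⇒ p = 1/11, and the value is (2)·(1/11) + 3 = 35/11.
For the smuggler: with q = P(Land), equating Port's and Border's payoffs gives 10q − 5 = −q + 4 ⇒ q = 9/11.

1/11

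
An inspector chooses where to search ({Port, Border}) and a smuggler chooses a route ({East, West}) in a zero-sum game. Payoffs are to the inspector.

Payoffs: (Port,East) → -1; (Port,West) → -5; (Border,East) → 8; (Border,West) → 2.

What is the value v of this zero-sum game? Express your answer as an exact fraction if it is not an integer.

Row minima: Port → -5, Border → 2; maximin = 2.
Column maxima: East → 8, West → 2; minimax = 2.
Since maximin = minimax = 2, there is a saddle point and the value is 2.

2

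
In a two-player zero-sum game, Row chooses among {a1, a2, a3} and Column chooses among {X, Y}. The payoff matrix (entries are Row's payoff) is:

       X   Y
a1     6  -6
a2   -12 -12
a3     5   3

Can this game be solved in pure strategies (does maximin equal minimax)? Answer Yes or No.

Row minima: a1 → -6, a2 → -12, a3 → 3; maximin = 3.
Column maxima: X → 6, Y → 3; minimax = 3.
maximin = minimax = 3, so a saddle point exists.

Yes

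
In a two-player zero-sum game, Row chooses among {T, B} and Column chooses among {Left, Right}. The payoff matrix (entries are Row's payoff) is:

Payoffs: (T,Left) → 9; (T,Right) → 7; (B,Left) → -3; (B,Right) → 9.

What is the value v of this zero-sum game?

Row minima: T → 7, B → -3; maximin = 7.
Column maxima: Left → 9, Right → 9; minimax = 9.
7 ≠ 9, so there is no saddle point; optimal play is mixed.
Let Row play T with probability p. Expected payoff against Left: 9p + (-3)(1−p) = 12p − 3; against Right: 7p + 9(1−p) = −2p + 9.
Setting these equal: 12p − 3 = −2p + 9 ⇒ 14p = 12 ⇒ p = 6/7, and the value is (12)·(6/7) − 3 = 51/7.
For Column: with q = P(Left), equating T's and B's payoffs gives 2q + 7 = −12q + 9 ⇒ q = 1/7.

51/7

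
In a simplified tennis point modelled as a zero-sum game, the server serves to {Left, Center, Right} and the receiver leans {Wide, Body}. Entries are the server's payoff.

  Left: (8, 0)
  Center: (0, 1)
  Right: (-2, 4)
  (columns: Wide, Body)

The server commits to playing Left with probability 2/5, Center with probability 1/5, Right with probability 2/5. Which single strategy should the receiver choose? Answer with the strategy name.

If the receiver plays Wide, the server's expected payoff is (2/5)·8 + (1/5)·0 + (2/5)·(-2) = 12/5.
If the receiver plays Body, the server's expected payoff is (2/5)·0 + (1/5)·1 + (2/5)·4 = 9/5.
The receiver minimizes the server's payoff; the smallest is 9/5, so the best response is Body.

Body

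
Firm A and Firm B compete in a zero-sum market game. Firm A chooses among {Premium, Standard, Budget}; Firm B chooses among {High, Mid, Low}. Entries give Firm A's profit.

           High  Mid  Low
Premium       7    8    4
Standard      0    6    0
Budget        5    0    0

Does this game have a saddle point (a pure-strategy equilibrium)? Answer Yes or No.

Yes

Row minima: Premium → 4, Standard → 0, Budget → 0; maximin = 4.
Column maxima: High → 7, Mid → 8, Low → 4; minimax = 4.
maximin = minimax = 4, so a saddle point exists.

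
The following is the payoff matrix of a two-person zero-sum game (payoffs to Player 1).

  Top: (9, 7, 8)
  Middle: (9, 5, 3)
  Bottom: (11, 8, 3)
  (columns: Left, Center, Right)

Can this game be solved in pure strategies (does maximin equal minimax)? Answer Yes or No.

Row minima: Top → 7, Middle → 3, Bottom → 3; maximin = 7.
Column maxima: Left → 11, Center → 8, Right → 8; minimax = 8.
7 ≠ 8, so no pure-strategy equilibrium exists.

No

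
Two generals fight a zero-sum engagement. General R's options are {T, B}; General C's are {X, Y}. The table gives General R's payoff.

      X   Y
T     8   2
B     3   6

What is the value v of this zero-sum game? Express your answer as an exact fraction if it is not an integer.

14/3

Row minima: T → 2, B → 3; maximin = 3.
Column maxima: X → 8, Y → 6; minimax = 6.
3 ≠ 6, so there is no saddle point; optimal play is mixed.
Let General R play T with probability p. Expected payoff against X: 8p + 3(1−p) = 5p + 3; against Y: 2p + 6(1−p) = −4p + 6.
Setting these equal: 5p + 3 = −4p + 6 ⇒ 9p = 3 ⇒ p = 1/3, and the value is (5)·(1/3) + 3 = 14/3.
For General C: with q = P(X), equating T's and B's payoffs gives 6q + 2 = −3q + 6 ⇒ q = 4/9.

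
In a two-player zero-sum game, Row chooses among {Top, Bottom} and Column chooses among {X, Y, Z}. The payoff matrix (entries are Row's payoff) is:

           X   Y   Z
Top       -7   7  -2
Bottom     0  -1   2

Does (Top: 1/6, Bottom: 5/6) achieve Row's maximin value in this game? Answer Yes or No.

Against X this mix gives (1/6)·(-7) + (5/6)·0 = -7/6.
Against Y this mix gives (1/6)·7 + (5/6)·(-1) = 1/3.
Against Z this mix gives (1/6)·(-2) + (5/6)·2 = 4/3.
Column will play X, holding Row to -7/6. Shifting weight toward the row that does better against X would raise this floor (the equalizing mix achieves -7/15 against both X and Y), so the proposed strategy is not optimal.

No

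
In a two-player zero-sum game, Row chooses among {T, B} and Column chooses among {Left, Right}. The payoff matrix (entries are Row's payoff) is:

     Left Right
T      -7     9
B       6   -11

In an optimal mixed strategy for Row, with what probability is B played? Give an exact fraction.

16/33

Row minima: T → -7, B → -11; maximin = -7.
Column maxima: Left → 6, Right → 9; minimax = 6.
-7 ≠ 6, so there is no saddle point; optimal play is mixed.
Let Row play T with probability p. Expected payoff against Left: (-7)p + 6(1−p) = −13p + 6; against Right: 9p + (-11)(1−p) = 20p − 11.
Setting these equal: −13p + 6 = 20p − 11 ⇒ −33p = -17 ⇒ p = 17/33, and the value is (-13)·(17/33) + 6 = -23/33.
For Column: with q = P(Left), equating T's and B's payoffs gives −16q + 9 = 17q − 11 ⇒ q = 20/33.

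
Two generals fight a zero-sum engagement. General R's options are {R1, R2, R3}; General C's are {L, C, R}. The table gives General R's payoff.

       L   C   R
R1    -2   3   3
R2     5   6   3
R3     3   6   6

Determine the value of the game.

21/5

Row minima: R1 → -2, R2 → 3, R3 → 3; maximin = 3.
Column maxima: L → 5, C → 6, R → 6; minimax = 5.
3 ≠ 5, so there is no saddle point; optimal play is mixed.
R1 is strictly dominated by R3, so General R never plays it.
C is strictly dominated by L (it gives General R strictly more in every row), so General C never plays it.
On the remaining 2×2 (R2, R3 vs L, R):
Let General R play R2 with probability p. Expected payoff against L: 5p + 3(1−p) = 2p + 3; against R: 3p + 6(1−p) = −3p + 6.
Setting these equal: 2p + 3 = −3p + 6 ⇒ 5p = 3 ⇒ p = 3/5, and the value is (2)·(3/5) + 3 = 21/5.
For General C: with q = P(L), equating R2's and R3's payoffs gives 2q + 3 = −3q + 6 ⇒ q = 3/5.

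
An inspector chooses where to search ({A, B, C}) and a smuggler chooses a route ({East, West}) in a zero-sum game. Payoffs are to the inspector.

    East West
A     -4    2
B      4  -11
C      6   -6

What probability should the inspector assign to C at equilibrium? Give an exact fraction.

Row minima: A → -4, B → -11, C → -6; maximin = -4.
Column maxima: East → 6, West → 2; minimax = 2.
-4 ≠ 2, so there is no saddle point; optimal play is mixed.
B is strictly dominated by C, so the inspector never plays it.
On the remaining 2×2 (A, C vs East, West):
Let the inspector play A with probability p. Expected payoff against East: (-4)p + 6(1−p) = −10p + 6; against West: 2p + (-6)(1−p) = 8p − 6.
Setting these equal: −10p + 6 = 8p − 6 ⇒ −18p = -12 ⇒ p = 2/3, and the value is (-10)·(2/3) + 6 = -2/3.
For the smuggler: with q = P(East), equating A's and C's payoffs gives −6q + 2 = 12q − 6 ⇒ q = 4/9.

1/3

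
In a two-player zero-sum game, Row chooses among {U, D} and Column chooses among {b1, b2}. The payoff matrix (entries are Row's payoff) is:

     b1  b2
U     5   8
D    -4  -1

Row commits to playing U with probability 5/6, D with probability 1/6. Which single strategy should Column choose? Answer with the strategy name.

b1

If Column plays b1, Row's expected payoff is (5/6)·5 + (1/6)·(-4) = 7/2.
If Column plays b2, Row's expected payoff is (5/6)·8 + (1/6)·(-1) = 13/2.
Column minimizes Row's payoff; the smallest is 7/2, so the best response is b1.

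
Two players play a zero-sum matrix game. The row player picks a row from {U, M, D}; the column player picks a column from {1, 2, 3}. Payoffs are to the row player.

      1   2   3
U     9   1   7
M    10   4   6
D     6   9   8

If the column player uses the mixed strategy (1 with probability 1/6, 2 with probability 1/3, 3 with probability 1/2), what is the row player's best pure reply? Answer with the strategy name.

D

Expected payoff of U: (1/6)·9 + (1/3)·1 + (1/2)·7 = 16/3.
Expected payoff of M: (1/6)·10 + (1/3)·4 + (1/2)·6 = 6.
Expected payoff of D: (1/6)·6 + (1/3)·9 + (1/2)·8 = 8.
The largest is 8, so the row player's best response is D.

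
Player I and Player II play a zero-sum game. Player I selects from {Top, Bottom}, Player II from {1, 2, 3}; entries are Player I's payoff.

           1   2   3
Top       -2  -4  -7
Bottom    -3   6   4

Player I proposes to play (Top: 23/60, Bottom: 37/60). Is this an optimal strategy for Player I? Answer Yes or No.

Against 1 this mix gives (23/60)·(-2) + (37/60)·(-3) = -157/60.
Against 2 this mix gives (23/60)·(-4) + (37/60)·6 = 13/6.
Against 3 this mix gives (23/60)·(-7) + (37/60)·4 = -13/60.
Player II will play 1, holding Player I to -157/60. Shifting weight toward the row that does better against 1 would raise this floor (the equalizing mix achieves -29/12 against both 1 and 3), so the proposed strategy is not optimal.

No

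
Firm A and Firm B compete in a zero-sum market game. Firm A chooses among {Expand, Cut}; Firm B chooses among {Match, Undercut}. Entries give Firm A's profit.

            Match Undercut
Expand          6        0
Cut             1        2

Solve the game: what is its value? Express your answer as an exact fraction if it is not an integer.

12/7

Row minima: Expand → 0, Cut → 1; maximin = 1.
Column maxima: Match → 6, Undercut → 2; minimax = 2.
1 ≠ 2, so there is no saddle point; optimal play is mixed.
Let Firm A play Expand with probability p. Expected payoff against Match: 6p + 1(1−p) = 5p + 1; against Undercut: 0p + 2(1−p) = −2p + 2.
Setting these equal: 5p + 1 = −2p + 2 ⇒ 7p = 1 ⇒ p = 1/7, and the value is (5)·(1/7) + 1 = 12/7.
For Firm B: with q = P(Match), equating Expand's and Cut's payoffs gives 6q = −q + 2 ⇒ q = 2/7.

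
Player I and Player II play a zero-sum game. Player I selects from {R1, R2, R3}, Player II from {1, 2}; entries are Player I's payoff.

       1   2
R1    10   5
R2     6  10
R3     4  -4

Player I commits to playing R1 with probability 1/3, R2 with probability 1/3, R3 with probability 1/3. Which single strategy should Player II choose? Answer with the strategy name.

2

If Player II plays 1, Player I's expected payoff is (1/3)·10 + (1/3)·6 + (1/3)·4 = 20/3.
If Player II plays 2, Player I's expected payoff is (1/3)·5 + (1/3)·10 + (1/3)·(-4) = 11/3.
Player II minimizes Player I's payoff; the smallest is 11/3, so the best response is 2.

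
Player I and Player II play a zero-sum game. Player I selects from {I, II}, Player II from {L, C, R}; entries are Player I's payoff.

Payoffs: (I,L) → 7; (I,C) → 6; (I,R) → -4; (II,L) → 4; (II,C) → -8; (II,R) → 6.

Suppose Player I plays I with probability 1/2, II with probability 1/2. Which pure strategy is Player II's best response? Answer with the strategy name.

C

If Player II plays L, Player I's expected payoff is (1/2)·7 + (1/2)·4 = 11/2.
If Player II plays C, Player I's expected payoff is (1/2)·6 + (1/2)·(-8) = -1.
If Player II plays R, Player I's expected payoff is (1/2)·(-4) + (1/2)·6 = 1.
Player II minimizes Player I's payoff; the smallest is -1, so the best response is C.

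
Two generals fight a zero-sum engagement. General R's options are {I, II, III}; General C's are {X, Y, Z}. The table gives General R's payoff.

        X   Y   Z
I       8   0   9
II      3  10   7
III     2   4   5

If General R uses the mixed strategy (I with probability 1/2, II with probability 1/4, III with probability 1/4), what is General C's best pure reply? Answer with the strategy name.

Y

If General C plays X, General R's expected payoff is (1/2)·8 + (1/4)·3 + (1/4)·2 = 21/4.
If General C plays Y, General R's expected payoff is (1/2)·0 + (1/4)·10 + (1/4)·4 = 7/2.
If General C plays Z, General R's expected payoff is (1/2)·9 + (1/4)·7 + (1/4)·5 = 15/2.
General C minimizes General R's payoff; the smallest is 7/2, so the best response is Y.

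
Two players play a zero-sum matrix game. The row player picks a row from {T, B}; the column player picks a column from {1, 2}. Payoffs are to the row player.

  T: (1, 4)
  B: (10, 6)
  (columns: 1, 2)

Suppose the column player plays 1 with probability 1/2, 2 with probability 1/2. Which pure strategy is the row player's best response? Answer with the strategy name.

B

Expected payoff of T: (1/2)·1 + (1/2)·4 = 5/2.
Expected payoff of B: (1/2)·10 + (1/2)·6 = 8.
The largest is 8, so the row player's best response is B.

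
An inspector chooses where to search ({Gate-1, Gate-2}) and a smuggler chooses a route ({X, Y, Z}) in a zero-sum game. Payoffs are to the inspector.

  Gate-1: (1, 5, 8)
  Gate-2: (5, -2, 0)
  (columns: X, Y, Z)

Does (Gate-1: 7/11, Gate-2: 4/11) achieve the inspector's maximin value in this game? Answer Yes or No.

Against X this mix gives (7/11)·1 + (4/11)·5 = 27/11.
Against Y this mix gives (7/11)·5 + (4/11)·(-2) = 27/11.
Against Z this mix gives (7/11)·8 + (4/11)·0 = 56/11.
All of the smuggler's active replies (X, Y) yield 27/11, and no column does worse for the inspector. The mix makes the smuggler indifferent and guarantees 27/11, so it is optimal.

Yes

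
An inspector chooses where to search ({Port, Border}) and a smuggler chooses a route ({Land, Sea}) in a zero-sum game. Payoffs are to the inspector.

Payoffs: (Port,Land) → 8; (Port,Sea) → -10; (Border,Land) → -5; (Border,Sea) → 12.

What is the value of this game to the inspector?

46/35

Row minima: Port → -10, Border → -5; maximin = -5.
Column maxima: Land → 8, Sea → 12; minimax = 8.
-5 ≠ 8, so there is no saddle point; optimal play is mixed.
Let the inspector play Port with probability p. Expected payoff against Land: 8p + (-5)(1−p) = 13p − 5; against Sea: (-10)p + 12(1−p) = −22p + 12.
Setting these equal: 13p − 5 = −22p + 12 ⇒ 35p = 17 ⇒ p = 17/35, and the value is (13)·(17/35) − 5 = 46/35.
For the smuggler: with q = P(Land), equating Port's and Border's payoffs gives 18q − 10 = −17q + 12 ⇒ q = 22/35.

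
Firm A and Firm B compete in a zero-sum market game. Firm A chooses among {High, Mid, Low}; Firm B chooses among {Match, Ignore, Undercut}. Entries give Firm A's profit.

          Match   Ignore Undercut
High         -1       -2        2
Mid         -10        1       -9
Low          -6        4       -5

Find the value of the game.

Row minima: High → -2, Mid → -10, Low → -6; maximin = -2.
Column maxima: Match → -1, Ignore → 4, Undercut → 2; minimax = -1.
-2 ≠ -1, so there is no saddle point; optimal play is mixed.
Mid is strictly dominated by Low, so Firm A never plays it.
Undercut is strictly dominated by Match (it gives Firm A strictly more in every row), so Firm B never plays it.
On the remaining 2×2 (High, Low vs Match, Ignore):
Let Firm A play High with probability p. Expected payoff against Match: (-1)p + (-6)(1−p) = 5p − 6; against Ignore: (-2)p + 4(1−p) = −6p + 4.
Setting these equal: 5p − 6 = −6p + 4 ⇒ 11p = 10 ⇒ p = 10/11, and the value is (5)·(10/11) − 6 = -16/11.
For Firm B: with q = P(Match), equating High's and Low's payoffs gives q − 2 = −10q + 4 ⇒ q = 6/11.

-16/11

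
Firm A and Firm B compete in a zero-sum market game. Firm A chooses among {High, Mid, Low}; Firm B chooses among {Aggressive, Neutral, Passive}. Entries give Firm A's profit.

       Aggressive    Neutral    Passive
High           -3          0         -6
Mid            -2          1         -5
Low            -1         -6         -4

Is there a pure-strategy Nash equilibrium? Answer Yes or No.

Row minima: High → -6, Mid → -5, Low → -6; maximin = -5.
Column maxima: Aggressive → -1, Neutral → 1, Passive → -4; minimax = -4.
-5 ≠ -4, so no pure-strategy equilibrium exists.

No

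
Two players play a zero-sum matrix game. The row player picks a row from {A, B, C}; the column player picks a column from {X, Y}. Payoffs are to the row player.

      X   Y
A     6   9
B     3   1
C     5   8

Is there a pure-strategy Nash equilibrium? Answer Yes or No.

Yes

Row minima: A → 6, B → 1, C → 5; maximin = 6.
Column maxima: X → 6, Y → 9; minimax = 6.
maximin = minimax = 6, so a saddle point exists.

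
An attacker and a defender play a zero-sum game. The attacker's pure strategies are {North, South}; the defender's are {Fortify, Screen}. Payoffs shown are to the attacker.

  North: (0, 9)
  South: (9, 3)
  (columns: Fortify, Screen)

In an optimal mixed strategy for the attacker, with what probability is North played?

2/5

Row minima: North → 0, South → 3; maximin = 3.
Column maxima: Fortify → 9, Screen → 9; minimax = 9.
3 ≠ 9, so there is no saddle point; optimal play is mixed.
Let the attacker play North with probability p. Expected payoff against Fortify: 0p + 9(1−p) = −9p + 9; against Screen: 9p + 3(1−p) = 6p + 3.
Setting these equal: −9p + 9 = 6p + 3 ⇒ −15p = -6 ⇒ p = 2/5, and the value is (-9)·(2/5) + 9 = 27/5.
For the defender: with q = P(Fortify), equating North's and South's payoffs gives −9q + 9 = 6q + 3 ⇒ q = 2/5.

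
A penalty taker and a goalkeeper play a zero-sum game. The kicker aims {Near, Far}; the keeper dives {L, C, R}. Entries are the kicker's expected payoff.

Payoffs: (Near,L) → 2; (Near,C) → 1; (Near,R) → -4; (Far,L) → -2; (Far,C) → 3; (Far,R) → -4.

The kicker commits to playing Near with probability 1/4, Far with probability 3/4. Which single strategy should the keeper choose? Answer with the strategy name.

R

If the keeper plays L, the kicker's expected payoff is (1/4)·2 + (3/4)·(-2) = -1.
If the keeper plays C, the kicker's expected payoff is (1/4)·1 + (3/4)·3 = 5/2.
If the keeper plays R, the kicker's expected payoff is (1/4)·(-4) + (3/4)·(-4) = -4.
The keeper minimizes the kicker's payoff; the smallest is -4, so the best response is R.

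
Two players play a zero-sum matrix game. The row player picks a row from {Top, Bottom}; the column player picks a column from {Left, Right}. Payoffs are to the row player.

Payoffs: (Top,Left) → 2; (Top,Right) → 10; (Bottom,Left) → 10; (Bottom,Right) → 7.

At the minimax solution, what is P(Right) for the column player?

Row minima: Top → 2, Bottom → 7; maximin = 7.
Column maxima: Left → 10, Right → 10; minimax = 10.
7 ≠ 10, so there is no saddle point; optimal play is mixed.
Let the row player play Top with probability p. Expected payoff against Left: 2p + 10(1−p) = −8p + 10; against Right: 10p + 7(1−p) = 3p + 7.
Setting these equal: −8p + 10 = 3p + 7 ⇒ −11p = -3 ⇒ p = 3/11, and the value is (-8)·(3/11) + 10 = 86/11.
For the column player: with q = P(Left), equating Top's and Bottom's payoffs gives −8q + 10 = 3q + 7 ⇒ q = 3/11.

8/11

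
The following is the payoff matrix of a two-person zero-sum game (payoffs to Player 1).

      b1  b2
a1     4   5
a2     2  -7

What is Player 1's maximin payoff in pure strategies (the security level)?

Row minima: a1 → 4, a2 → -7.
The best of these is 4.

4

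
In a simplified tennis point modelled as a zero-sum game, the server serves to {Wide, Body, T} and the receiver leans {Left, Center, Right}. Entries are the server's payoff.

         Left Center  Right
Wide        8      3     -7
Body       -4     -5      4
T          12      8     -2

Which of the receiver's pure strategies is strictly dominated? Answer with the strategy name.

Center holds the server's payoff strictly below Left in every row: 3 < 8, -5 < -4, 8 < 12.
So Left is strictly dominated for the receiver.

Left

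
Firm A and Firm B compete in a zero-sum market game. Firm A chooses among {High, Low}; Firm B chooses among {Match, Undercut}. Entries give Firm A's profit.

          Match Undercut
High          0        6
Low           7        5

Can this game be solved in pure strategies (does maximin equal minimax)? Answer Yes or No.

Row minima: High → 0, Low → 5; maximin = 5.
Column maxima: Match → 7, Undercut → 6; minimax = 6.
5 ≠ 6, so no pure-strategy equilibrium exists.

No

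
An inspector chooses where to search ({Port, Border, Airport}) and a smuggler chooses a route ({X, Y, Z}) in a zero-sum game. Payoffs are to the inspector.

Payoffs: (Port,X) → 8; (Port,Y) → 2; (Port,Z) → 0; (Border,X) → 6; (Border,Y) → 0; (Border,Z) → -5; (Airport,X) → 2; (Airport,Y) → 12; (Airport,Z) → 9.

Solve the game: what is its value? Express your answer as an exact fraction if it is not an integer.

24/5

Row minima: Port → 0, Border → -5, Airport → 2; maximin = 2.
Column maxima: X → 8, Y → 12, Z → 9; minimax = 8.
2 ≠ 8, so there is no saddle point; optimal play is mixed.
Border is strictly dominated by Port, so the inspector never plays it.
Y is strictly dominated by Z (it gives the inspector strictly more in every row), so the smuggler never plays it.
On the remaining 2×2 (Port, Airport vs X, Z):
Let the inspector play Port with probability p. Expected payoff against X: 8p + 2(1−p) = 6p + 2; against Z: 0p + 9(1−p) = −9p + 9.
Setting these equal: 6p + 2 = −9p + 9 ⇒ 15p = 7 ⇒ p = 7/15, and the value is (6)·(7/15) + 2 = 24/5.
For the smuggler: with q = P(X), equating Port's and Airport's payoffs gives 8q = −7q + 9 ⇒ q = 3/5.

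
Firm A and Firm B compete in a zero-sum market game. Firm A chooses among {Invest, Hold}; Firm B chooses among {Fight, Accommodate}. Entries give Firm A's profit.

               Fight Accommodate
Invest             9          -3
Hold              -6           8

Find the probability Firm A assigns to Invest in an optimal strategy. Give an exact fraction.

Row minima: Invest → -3, Hold → -6; maximin = -3.
Column maxima: Fight → 9, Accommodate → 8; minimax = 8.
-3 ≠ 8, so there is no saddle point; optimal play is mixed.
Let Firm A play Invest with probability p. Expected payoff against Fight: 9p + (-6)(1−p) = 15p − 6; against Accommodate: (-3)p + 8(1−p) = −11p + 8.
Setting these equal: 15p − 6 = −11p + 8 ⇒ 26p = 14 ⇒ p = 7/13, and the value is (15)·(7/13) − 6 = 27/13.
For Firm B: with q = P(Fight), equating Invest's and Hold's payoffs gives 12q − 3 = −14q + 8 ⇒ q = 11/26.

7/13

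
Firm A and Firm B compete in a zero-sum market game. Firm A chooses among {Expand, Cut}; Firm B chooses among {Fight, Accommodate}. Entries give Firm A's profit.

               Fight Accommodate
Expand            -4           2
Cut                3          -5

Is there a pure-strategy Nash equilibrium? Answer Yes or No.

Row minima: Expand → -4, Cut → -5; maximin = -4.
Column maxima: Fight → 3, Accommodate → 2; minimax = 2.
-4 ≠ 2, so no pure-strategy equilibrium exists.

No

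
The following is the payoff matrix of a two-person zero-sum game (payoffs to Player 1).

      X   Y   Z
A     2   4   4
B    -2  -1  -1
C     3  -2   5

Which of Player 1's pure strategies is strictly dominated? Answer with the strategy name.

B

A gives a strictly higher payoff than B against every column: 2 > -2, 4 > -1, 4 > -1.
So B is strictly dominated and Player 1 never plays it.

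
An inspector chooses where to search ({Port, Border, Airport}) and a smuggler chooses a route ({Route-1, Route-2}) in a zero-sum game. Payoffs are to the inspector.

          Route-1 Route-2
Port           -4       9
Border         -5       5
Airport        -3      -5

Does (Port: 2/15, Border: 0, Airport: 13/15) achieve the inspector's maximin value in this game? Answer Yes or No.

Against Route-1 this mix gives (2/15)·(-4) + (13/15)·(-3) = -47/15.
Against Route-2 this mix gives (2/15)·9 + (13/15)·(-5) = -47/15.
All of the smuggler's active replies (Route-1, Route-2) yield -47/15, and no column does worse for the inspector. The mix makes the smuggler indifferent and guarantees -47/15, so it is optimal.

Yes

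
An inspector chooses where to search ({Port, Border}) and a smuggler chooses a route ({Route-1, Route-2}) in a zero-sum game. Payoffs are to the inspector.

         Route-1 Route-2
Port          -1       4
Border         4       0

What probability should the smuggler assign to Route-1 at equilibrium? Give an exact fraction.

4/9

Row minima: Port → -1, Border → 0; maximin = 0.
Column maxima: Route-1 → 4, Route-2 → 4; minimax = 4.
0 ≠ 4, so there is no saddle point; optimal play is mixed.
Let the inspector play Port with probability p. Expected payoff against Route-1: (-1)p + 4(1−p) = −5p + 4; against Route-2: 4p + 0(1−p) = 4p.
Setting these equal: −5p + 4 = 4p ⇒ −9p = -4 ⇒ p = 4/9, and the value is (-5)·(4/9) + 4 = 16/9.
For the smuggler: with q = P(Route-1), equating Port's and Border's payoffs gives −5q + 4 = 4q ⇒ q = 4/9.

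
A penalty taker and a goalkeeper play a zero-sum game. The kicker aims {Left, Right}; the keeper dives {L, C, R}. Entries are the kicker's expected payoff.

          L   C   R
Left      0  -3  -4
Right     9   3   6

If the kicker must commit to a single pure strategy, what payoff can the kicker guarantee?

Row minima: Left → -4, Right → 3.
The best of these is 3.

3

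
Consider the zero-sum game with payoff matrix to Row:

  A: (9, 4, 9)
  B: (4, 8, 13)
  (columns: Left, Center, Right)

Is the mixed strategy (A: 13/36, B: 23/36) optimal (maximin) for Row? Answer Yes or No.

Against Left this mix gives (13/36)·9 + (23/36)·4 = 209/36.
Against Center this mix gives (13/36)·4 + (23/36)·8 = 59/9.
Against Right this mix gives (13/36)·9 + (23/36)·13 = 104/9.
Column will play Left, holding Row to 209/36. Shifting weight toward the row that does better against Left would raise this floor (the equalizing mix achieves 56/9 against both Left and Center), so the proposed strategy is not optimal.

No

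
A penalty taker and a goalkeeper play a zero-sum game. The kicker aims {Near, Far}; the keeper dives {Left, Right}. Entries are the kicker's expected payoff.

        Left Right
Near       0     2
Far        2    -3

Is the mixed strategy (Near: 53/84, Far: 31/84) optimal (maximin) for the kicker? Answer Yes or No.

No

Against Left this mix gives (53/84)·0 + (31/84)·2 = 31/42.
Against Right this mix gives (53/84)·2 + (31/84)·(-3) = 13/84.
The keeper will play Right, holding the kicker to 13/84. Shifting weight toward the row that does better against Right would raise this floor (the equalizing mix achieves 4/7 against both Right and Left), so the proposed strategy is not optimal.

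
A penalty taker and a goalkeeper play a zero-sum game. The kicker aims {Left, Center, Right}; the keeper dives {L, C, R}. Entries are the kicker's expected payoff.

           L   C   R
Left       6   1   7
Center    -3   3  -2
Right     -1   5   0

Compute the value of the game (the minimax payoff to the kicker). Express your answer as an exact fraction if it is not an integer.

31/11

Row minima: Left → 1, Center → -3, Right → -1; maximin = 1.
Column maxima: L → 6, C → 5, R → 7; minimax = 5.
1 ≠ 5, so there is no saddle point; optimal play is mixed.
Center is strictly dominated by Right, so the kicker never plays it.
R is strictly dominated by L (it gives the kicker strictly more in every row), so the keeper never plays it.
On the remaining 2×2 (Left, Right vs L, C):
Let the kicker play Left with probability p. Expected payoff against L: 6p + (-1)(1−p) = 7p − 1; against C: 1p + 5(1−p) = −4p + 5.
Setting these equal: 7p − 1 = −4p + 5 ⇒ 11p = 6 ⇒ p = 6/11, and the value is (7)·(6/11) − 1 = 31/11.
For the keeper: with q = P(L), equating Left's and Right's payoffs gives 5q + 1 = −6q + 5 ⇒ q = 4/11.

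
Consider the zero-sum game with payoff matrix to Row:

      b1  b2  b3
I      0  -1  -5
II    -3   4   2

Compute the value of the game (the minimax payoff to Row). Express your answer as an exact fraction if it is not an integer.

Row minima: I → -5, II → -3; maximin = -3.
Column maxima: b1 → 0, b2 → 4, b3 → 2; minimax = 0.
-3 ≠ 0, so there is no saddle point; optimal play is mixed.
b2 is strictly dominated by b3 (it gives Row strictly more in every row), so Column never plays it.
On the remaining 2×2 (I, II vs b1, b3):
Let Row play I with probability p. Expected payoff against b1: 0p + (-3)(1−p) = 3p − 3; against b3: (-5)p + 2(1−p) = −7p + 2.
Setting these equal: 3p − 3 = −7p + 2 ⇒ 10p = 5 ⇒ p = 1/2, and the value is (3)·(1/2) − 3 = -3/2.
For Column: with q = P(b1), equating I's and II's payoffs gives 5q − 5 = −5q + 2 ⇒ q = 7/10.

-3/2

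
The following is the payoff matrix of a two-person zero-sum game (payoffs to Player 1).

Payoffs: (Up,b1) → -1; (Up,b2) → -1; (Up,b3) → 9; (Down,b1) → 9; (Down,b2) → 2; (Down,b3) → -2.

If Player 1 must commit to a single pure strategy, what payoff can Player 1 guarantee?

Row minima: Up → -1, Down → -2.
The best of these is -1.

-1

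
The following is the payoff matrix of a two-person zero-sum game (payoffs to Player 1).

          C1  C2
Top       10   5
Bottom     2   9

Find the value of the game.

20/3

Row minima: Top → 5, Bottom → 2; maximin = 5.
Column maxima: C1 → 10, C2 → 9; minimax = 9.
5 ≠ 9, so there is no saddle point; optimal play is mixed.
Let Player 1 play Top with probability p. Expected payoff against C1: 10p + 2(1−p) = 8p + 2; against C2: 5p + 9(1−p) = −4p + 9.
Setting these equal: 8p + 2 = −4p + 9 ⇒ 12p = 7 ⇒ p = 7/12, and the value is (8)·(7/12) + 2 = 20/3.
For Player 2: with q = P(C1), equating Top's and Bottom's payoffs gives 5q + 5 = −7q + 9 ⇒ q = 1/3.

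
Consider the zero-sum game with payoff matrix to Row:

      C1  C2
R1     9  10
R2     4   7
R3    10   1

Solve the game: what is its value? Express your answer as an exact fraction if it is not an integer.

Row minima: R1 → 9, R2 → 4, R3 → 1; maximin = 9.
Column maxima: C1 → 10, C2 → 10; minimax = 10.
9 ≠ 10, so there is no saddle point; optimal play is mixed.
R2 is strictly dominated by R1, so Row never plays it.
On the remaining 2×2 (R1, R3 vs C1, C2):
Let Row play R1 with probability p. Expected payoff against C1: 9p + 10(1−p) = −p + 10; against C2: 10p + 1(1−p) = 9p + 1.
Setting these equal: −p + 10 = 9p + 1 ⇒ −10p = -9 ⇒ p = 9/10, and the value is (-1)·(9/10) + 10 = 91/10.
For Column: with q = P(C1), equating R1's and R3's payoffs gives −q + 10 = 9q + 1 ⇒ q = 9/10.

91/10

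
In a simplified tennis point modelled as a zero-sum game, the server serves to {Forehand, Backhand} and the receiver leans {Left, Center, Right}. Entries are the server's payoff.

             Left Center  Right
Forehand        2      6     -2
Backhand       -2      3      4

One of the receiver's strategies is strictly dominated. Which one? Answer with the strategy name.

Center

Left holds the server's payoff strictly below Center in every row: 2 < 6, -2 < 3.
So Center is strictly dominated for the receiver.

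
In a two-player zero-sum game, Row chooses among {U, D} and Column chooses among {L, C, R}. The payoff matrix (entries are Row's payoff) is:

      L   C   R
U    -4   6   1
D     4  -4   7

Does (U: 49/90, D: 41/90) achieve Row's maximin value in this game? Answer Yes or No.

Against L this mix gives (49/90)·(-4) + (41/90)·4 = -16/45.
Against C this mix gives (49/90)·6 + (41/90)·(-4) = 13/9.
Against R this mix gives (49/90)·1 + (41/90)·7 = 56/15.
Column will play L, holding Row to -16/45. Shifting weight toward the row that does better against L would raise this floor (the equalizing mix achieves 4/9 against both L and C), so the proposed strategy is not optimal.

No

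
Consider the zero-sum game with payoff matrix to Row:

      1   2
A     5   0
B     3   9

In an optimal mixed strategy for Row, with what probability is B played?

5/11

Row minima: A → 0, B → 3; maximin = 3.
Column maxima: 1 → 5, 2 → 9; minimax = 5.
3 ≠ 5, so there is no saddle point; optimal play is mixed.
Let Row play A with probability p. Expected payoff against 1: 5p + 3(1−p) = 2p + 3; against 2: 0p + 9(1−p) = −9p + 9.
Setting these equal: 2p + 3 = −9p + 9 ⇒ 11p = 6 ⇒ p = 6/11, and the value is (2)·(6/11) + 3 = 45/11.
For Column: with q = P(1), equating A's and B's payoffs gives 5q = −6q + 9 ⇒ q = 9/11.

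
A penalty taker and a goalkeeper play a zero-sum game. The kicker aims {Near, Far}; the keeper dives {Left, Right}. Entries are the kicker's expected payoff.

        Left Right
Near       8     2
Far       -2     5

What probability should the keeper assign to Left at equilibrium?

Row minima: Near → 2, Far → -2; maximin = 2.
Column maxima: Left → 8, Right → 5; minimax = 5.
2 ≠ 5, so there is no saddle point; optimal play is mixed.
Let the kicker play Near with probability p. Expected payoff against Left: 8p + (-2)(1−p) = 10p − 2; against Right: 2p + 5(1−p) = −3p + 5.
Setting these equal: 10p − 2 = −3p + 5 ⇒ 13p = 7 ⇒ p = 7/13, and the value is (10)·(7/13) − 2 = 44/13.
For the keeper: with q = P(Left), equating Near's and Far's payoffs gives 6q + 2 = −7q + 5 ⇒ q = 3/13.

3/13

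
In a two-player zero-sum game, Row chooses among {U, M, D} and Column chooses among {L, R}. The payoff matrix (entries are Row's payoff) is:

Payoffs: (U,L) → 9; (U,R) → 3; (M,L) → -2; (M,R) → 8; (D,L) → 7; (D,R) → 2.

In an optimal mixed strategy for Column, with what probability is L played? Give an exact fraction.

5/16

Row minima: U → 3, M → -2, D → 2; maximin = 3.
Column maxima: L → 9, R → 8; minimax = 8.
3 ≠ 8, so there is no saddle point; optimal play is mixed.
D is strictly dominated by U, so Row never plays it.
On the remaining 2×2 (U, M vs L, R):
Let Row play U with probability p. Expected payoff against L: 9p + (-2)(1−p) = 11p − 2; against R: 3p + 8(1−p) = −5p + 8.
Setting these equal: 11p − 2 = −5p + 8 ⇒ 16p = 10 ⇒ p = 5/8, and the value is (11)·(5/8) − 2 = 39/8.
For Column: with q = P(L), equating U's and M's payoffs gives 6q + 3 = −10q + 8 ⇒ q = 5/16.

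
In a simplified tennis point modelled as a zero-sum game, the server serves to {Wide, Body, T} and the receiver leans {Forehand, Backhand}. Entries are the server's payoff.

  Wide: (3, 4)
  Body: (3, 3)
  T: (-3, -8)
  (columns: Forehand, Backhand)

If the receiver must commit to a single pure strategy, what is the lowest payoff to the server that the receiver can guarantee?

Column maxima: Forehand → 3, Backhand → 4.
The smallest of these is 3.

3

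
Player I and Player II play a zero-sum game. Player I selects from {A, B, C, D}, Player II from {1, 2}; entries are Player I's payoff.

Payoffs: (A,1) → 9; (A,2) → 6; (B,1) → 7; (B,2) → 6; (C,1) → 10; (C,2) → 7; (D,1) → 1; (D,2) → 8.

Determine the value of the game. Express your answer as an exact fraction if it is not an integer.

73/10

Row minima: A → 6, B → 6, C → 7, D → 1; maximin = 7.
Column maxima: 1 → 10, 2 → 8; minimax = 8.
7 ≠ 8, so there is no saddle point; optimal play is mixed.
A is strictly dominated by C, so Player I never plays it.
B is strictly dominated by C, so Player I never plays it.
On the remaining 2×2 (C, D vs 1, 2):
Let Player I play C with probability p. Expected payoff against 1: 10p + 1(1−p) = 9p + 1; against 2: 7p + 8(1−p) = −p + 8.
Setting these equal: 9p + 1 = −p + 8 ⇒ 10p = 7 ⇒ p = 7/10, and the value is (9)·(7/10) + 1 = 73/10.
For Player II: with q = P(1), equating C's and D's payoffs gives 3q + 7 = −7q + 8 ⇒ q = 1/10.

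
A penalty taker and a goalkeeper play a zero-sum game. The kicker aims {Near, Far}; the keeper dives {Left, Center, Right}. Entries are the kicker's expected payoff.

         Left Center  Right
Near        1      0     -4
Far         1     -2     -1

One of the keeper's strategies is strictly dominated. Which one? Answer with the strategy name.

Left

Center holds the kicker's payoff strictly below Left in every row: 0 < 1, -2 < 1.
So Left is strictly dominated for the keeper.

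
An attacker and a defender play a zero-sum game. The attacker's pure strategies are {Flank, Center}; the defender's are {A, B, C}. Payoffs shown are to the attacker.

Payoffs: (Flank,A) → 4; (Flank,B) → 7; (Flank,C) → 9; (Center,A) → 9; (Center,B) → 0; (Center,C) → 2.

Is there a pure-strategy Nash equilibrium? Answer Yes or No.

Row minima: Flank → 4, Center → 0; maximin = 4.
Column maxima: A → 9, B → 7, C → 9; minimax = 7.
4 ≠ 7, so no pure-strategy equilibrium exists.

No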